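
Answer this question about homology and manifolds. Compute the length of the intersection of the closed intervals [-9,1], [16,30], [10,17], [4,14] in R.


Intersection = [max(a_i), min(b_i)] = [16, 1].
Since 16 > 1, the intersection is empty.
Length = 0

0


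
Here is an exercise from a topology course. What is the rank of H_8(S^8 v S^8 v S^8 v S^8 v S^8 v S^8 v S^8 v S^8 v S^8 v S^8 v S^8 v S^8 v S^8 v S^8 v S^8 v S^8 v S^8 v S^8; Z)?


For a wedge of spheres, H_k (k>0) is free on one generator per sphere of dimension k.
Spheres of dimension 8: count = 18.
b_8 = 18

18


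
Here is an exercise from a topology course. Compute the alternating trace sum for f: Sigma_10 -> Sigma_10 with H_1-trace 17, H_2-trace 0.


L(f) = tr(f_0*) - tr(f_1*) + tr(f_2*).
= 1 - (17) + (0)
= -16

-16


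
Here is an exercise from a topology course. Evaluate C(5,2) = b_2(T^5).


By the Kunneth formula, b_k(T^n) = C(n,k).
b_2(T^5) = C(5,2).
C(5,2) = 5!/(2!*3!) = 10

10


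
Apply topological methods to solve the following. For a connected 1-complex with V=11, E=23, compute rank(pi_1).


For a connected graph: rank(pi_1) = b_1 = E - V + 1 = 1 - chi.
chi = V - E = 11 - 23 = -12.
rank = 1 - (-12) = 23 - 11 + 1 = 13

13


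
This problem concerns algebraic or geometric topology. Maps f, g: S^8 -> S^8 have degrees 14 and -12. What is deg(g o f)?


Degree is multiplicative under composition: deg(g o f) = deg(g) * deg(f).
= -12 * 14 = -168

-168


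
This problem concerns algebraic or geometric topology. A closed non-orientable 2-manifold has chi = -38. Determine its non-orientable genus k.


chi = 2 - k for closed non-orientable surfaces with k crosscaps.
-38 = 2 - k
k = 2 - (-38) = 40

40


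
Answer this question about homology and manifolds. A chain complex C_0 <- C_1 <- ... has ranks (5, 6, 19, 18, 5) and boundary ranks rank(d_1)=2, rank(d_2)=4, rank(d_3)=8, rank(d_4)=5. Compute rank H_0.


rank H_k = rank(ker d_k) - rank(im d_{k+1}).
rank(ker d_0) = rank(C_0) - rank(d_0) = 5 - 0 = 5.
rank(im d_{0+1}) = 2.
rank H_0 = 5 - 2 = 3

3


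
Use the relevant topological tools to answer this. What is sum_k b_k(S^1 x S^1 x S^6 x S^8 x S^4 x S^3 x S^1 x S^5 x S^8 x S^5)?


Total Betti number is multiplicative under products.
Each S^d (d>=1) has total Betti number 2.
There are 10 sphere factors.
Total = 2^10 = 1024

1024


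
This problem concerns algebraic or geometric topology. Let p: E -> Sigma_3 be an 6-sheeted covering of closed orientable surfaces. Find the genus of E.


For an n-sheeted cover: chi(E) = n * chi(B).
chi(Sigma_3) = 2 - 2*3 = -4.
chi(E) = 6 * (-4) = -24.
genus(E) = (2 - chi(E))/2 = (2 - (-24))/2 = 26/2 = 13

13


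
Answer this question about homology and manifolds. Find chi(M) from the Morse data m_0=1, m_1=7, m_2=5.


Morse theory: chi(M) = sum_k (-1)^k m_k where m_k = #(index-k critical points).
= (1) + (-7) + (5) = -1

-1


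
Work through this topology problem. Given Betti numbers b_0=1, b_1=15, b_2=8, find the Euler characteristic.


chi = sum_k (-1)^k b_k.
= (1) + (-15) + (8)
= -6

-6


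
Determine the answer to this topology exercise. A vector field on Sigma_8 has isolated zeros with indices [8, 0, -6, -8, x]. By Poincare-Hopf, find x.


Poincare-Hopf: sum of indices = chi(M).
chi(Sigma_8) = 2 - 2*8 = -14.
Sum of known indices = -6.
x = chi - (sum known) = -14 - (-6) = -8

-8


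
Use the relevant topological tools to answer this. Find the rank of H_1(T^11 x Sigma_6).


pi_1(A x B) = pi_1(A) x pi_1(B); rank of abelianization = b_1.
b_1(T^11) = 11, b_1(Sigma_6) = 2*6 = 12.
b_1(product) = 11 + 12 = 23

23


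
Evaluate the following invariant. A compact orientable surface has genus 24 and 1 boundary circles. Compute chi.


For a compact orientable surface with genus g and b boundary components: chi = 2 - 2g - b.
chi = 2 - 2*24 - 1 = 2 - 48 - 1 = -47

-47


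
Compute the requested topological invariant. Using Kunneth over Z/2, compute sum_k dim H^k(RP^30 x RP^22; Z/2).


dim H^*(RP^n; Z/2) = n+1 (one Z/2 in each degree 0..n).
Total Betti number is multiplicative.
Total = (30+1) * (22+1) = 31 * 23 = 713

713


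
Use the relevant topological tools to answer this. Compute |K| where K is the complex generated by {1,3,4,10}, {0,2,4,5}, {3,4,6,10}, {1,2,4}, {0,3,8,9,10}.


Each maximal simplex on m vertices has 2^m - 1 nonempty faces.
Take the union (dedupe shared faces).
Total distinct faces = 66

66


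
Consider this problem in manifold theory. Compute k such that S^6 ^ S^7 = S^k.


S^m ^ S^n = S^{m+n}.
k = 6 + 7 = 13

13


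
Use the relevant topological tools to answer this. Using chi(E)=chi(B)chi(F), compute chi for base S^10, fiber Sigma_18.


chi(S^10) = 2 (n even), chi(Sigma_18) = 2 - 2*18 = -34.
chi(E) = 2 * (-34) = -68

-68


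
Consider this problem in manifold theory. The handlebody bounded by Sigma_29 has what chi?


A genus-g handlebody deformation retracts to a wedge of g circles.
chi(vee_g S^1) = 1 - g.
chi(H_29) = 1 - 29 = -28

-28


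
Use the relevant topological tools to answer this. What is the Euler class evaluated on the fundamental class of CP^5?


For any closed oriented manifold, <e(TM),[M]> = chi(M).
chi(CP^5) = 5+1 = 6

6


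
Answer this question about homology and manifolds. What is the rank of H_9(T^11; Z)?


By the Kunneth formula, b_k(T^n) = C(n,k).
b_9(T^11) = C(11,9).
C(11,9) = 11!/(9!*2!) = 55

55


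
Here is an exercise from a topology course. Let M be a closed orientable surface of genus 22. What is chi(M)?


For a closed orientable surface of genus g: chi = 2 - 2g.
Here g = 22.
chi = 2 - 2*22 = 2 - 44 = -42

-42


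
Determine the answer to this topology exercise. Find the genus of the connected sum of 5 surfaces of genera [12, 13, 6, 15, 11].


Genus is additive under connected sum of orientable surfaces.
g = 12 + 13 + 6 + 15 + 11 = 57

57


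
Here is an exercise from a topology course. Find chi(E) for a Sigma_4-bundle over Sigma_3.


For a fiber bundle F -> E -> B (with CW structure): chi(E) = chi(B) * chi(F).
chi(Sigma_3) = -4, chi(Sigma_4) = -6.
chi(E) = (-4) * (-6) = 24

24


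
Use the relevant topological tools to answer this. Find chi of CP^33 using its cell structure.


CP^33 has one cell in each even dimension 0, 2, ..., 2*33 (33+1 cells total).
All cells are even-dimensional, so chi = number of cells.
chi = 33 + 1 = 34

34


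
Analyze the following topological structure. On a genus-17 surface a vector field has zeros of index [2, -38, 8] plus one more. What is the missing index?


Poincare-Hopf: sum of indices = chi(M).
chi(Sigma_17) = 2 - 2*17 = -32.
Sum of known indices = -28.
x = chi - (sum known) = -32 - (-28) = -4

-4


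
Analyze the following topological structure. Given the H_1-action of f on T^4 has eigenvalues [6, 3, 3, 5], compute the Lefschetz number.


For a torus self-map: L(f) = det(I - A) where A acts on H_1.
L(f) = (1-6) * (1-3) * (1-3) * (1-5) = -5 * -2 * -2 * -4 = 80

80


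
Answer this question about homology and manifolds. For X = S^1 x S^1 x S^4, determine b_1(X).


Each S^d has Poincare polynomial 1 + t^d.
The product S^1 x S^1 x S^4 has Poincare polynomial prod(1+t^d_i).
Expanding: b_0=1, b_1=2, b_2=1, b_4=1, b_5=2, b_6=1.
b_1 = 2

2


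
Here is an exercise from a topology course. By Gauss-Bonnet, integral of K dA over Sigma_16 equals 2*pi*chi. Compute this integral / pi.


Gauss-Bonnet: integral K dA = 2*pi*chi(M).
chi(Sigma_16) = 2 - 2*16 = -30.
(integral K dA)/pi = 2*chi = 2*(-30) = -60

-60


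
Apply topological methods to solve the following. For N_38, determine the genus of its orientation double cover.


chi(N_38) = 2 - 38 = -36.
Double cover: chi(Sigma_g) = 2 * chi(N_38) = 2*(-36) = -72.
2 - 2g = -72, so g = (2 - (-72))/2 = 74/2 = 37

37


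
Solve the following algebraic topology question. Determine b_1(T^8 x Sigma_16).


pi_1(A x B) = pi_1(A) x pi_1(B); rank of abelianization = b_1.
b_1(T^8) = 8, b_1(Sigma_16) = 2*16 = 32.
b_1(product) = 8 + 32 = 40

40


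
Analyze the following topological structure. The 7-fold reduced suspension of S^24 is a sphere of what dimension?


Each suspension raises dimension by 1: Sigma S^n = S^{n+1}.
Sigma^7 S^24 = S^{24+7} = S^31

31


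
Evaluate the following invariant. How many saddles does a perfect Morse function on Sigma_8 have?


A perfect Morse function has m_k = b_k.
For Sigma_8: b_0=1, b_1=2g=16, b_2=1.
Saddles m_1 = 2g = 16

16


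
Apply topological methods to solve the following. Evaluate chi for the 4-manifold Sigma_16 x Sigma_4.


chi(Sigma_16) = 2 - 2*16 = -30
chi(Sigma_4) = 2 - 2*4 = -6
chi(product) = (-30) * (-6) = 180

180


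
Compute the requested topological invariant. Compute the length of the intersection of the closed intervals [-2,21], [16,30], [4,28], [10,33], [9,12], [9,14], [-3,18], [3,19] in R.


Intersection = [max(a_i), min(b_i)] = [16, 12].
Since 16 > 12, the intersection is empty.
Length = 0

0


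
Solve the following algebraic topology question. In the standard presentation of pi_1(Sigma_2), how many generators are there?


Standard presentation: pi_1(Sigma_g) = <a_1,b_1,...,a_g,b_g | [a_1,b_1]...[a_g,b_g] = 1>.
Number of generators = 2g = 2*2 = 4

4


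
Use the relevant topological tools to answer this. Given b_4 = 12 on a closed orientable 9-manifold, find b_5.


Poincare duality for closed orientable n-manifolds: b_k = b_{n-k}.
Here n = 9, so b_5 = b_4 = 12

12


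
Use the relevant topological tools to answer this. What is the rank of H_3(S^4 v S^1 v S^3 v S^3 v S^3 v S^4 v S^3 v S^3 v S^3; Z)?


For a wedge of spheres, H_k (k>0) is free on one generator per sphere of dimension k.
Spheres of dimension 3: count = 6.
b_3 = 6

6


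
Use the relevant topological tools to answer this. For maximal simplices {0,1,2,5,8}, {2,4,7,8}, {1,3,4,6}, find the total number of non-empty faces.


Each maximal simplex on m vertices has 2^m - 1 nonempty faces.
Take the union (dedupe shared faces).
Total distinct faces = 56

56


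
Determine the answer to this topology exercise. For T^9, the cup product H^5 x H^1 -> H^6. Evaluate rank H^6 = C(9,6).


Cup product: H^p x H^q -> H^{p+q}; here p+q = 5+1 = 6.
rank H^k(T^n) = C(n,k).
C(9,6) = 84

84


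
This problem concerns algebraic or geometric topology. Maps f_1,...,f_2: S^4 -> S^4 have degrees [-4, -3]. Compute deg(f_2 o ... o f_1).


Degree is multiplicative: deg(composition) = product of degrees.
= (-4) * (-3) = 12

12


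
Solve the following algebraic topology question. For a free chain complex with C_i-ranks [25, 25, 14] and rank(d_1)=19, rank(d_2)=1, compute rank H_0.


rank H_k = rank(ker d_k) - rank(im d_{k+1}).
rank(ker d_0) = rank(C_0) - rank(d_0) = 25 - 0 = 25.
rank(im d_{0+1}) = 19.
rank H_0 = 25 - 19 = 6

6


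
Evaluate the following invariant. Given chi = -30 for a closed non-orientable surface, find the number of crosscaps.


chi = 2 - k for closed non-orientable surfaces with k crosscaps.
-30 = 2 - k
k = 2 - (-30) = 32

32


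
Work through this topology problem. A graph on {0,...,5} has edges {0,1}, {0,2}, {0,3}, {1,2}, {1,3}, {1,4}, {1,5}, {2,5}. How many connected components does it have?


Run DFS/union-find over 6 vertices.
V = 6, E = 8.
Number of components = 1

1


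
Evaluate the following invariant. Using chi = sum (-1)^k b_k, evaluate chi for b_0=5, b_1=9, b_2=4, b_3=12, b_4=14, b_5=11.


chi = sum_k (-1)^k b_k.
= (5) + (-9) + (4) + (-12) + (14) + (-11)
= -9

-9


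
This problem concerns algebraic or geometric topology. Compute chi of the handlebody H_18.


A genus-g handlebody deformation retracts to a wedge of g circles.
chi(vee_g S^1) = 1 - g.
chi(H_18) = 1 - 18 = -17

-17


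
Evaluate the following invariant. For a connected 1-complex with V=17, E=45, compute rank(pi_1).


For a connected graph: rank(pi_1) = b_1 = E - V + 1 = 1 - chi.
chi = V - E = 17 - 45 = -28.
rank = 1 - (-28) = 45 - 17 + 1 = 29

29


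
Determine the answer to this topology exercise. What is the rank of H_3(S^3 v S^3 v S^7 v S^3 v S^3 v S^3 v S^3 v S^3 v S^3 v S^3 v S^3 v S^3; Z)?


For a wedge of spheres, H_k (k>0) is free on one generator per sphere of dimension k.
Spheres of dimension 3: count = 11.
b_3 = 11

11


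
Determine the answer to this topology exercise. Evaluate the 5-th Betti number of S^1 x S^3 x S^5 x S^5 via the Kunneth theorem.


Each S^d has Poincare polynomial 1 + t^d.
The product S^1 x S^3 x S^5 x S^5 has Poincare polynomial prod(1+t^d_i).
Expanding: b_0=1, b_1=1, b_3=1, b_4=1, b_5=2, b_6=2, b_8=2, b_9=2, b_10=1, b_11=1, b_13=1, b_14=1.
b_5 = 2

2


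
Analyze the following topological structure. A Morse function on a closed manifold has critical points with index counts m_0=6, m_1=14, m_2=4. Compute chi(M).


Morse theory: chi(M) = sum_k (-1)^k m_k where m_k = #(index-k critical points).
= (6) + (-14) + (4) = -4

-4


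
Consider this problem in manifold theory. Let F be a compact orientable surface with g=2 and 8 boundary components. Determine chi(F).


For a compact orientable surface with genus g and b boundary components: chi = 2 - 2g - b.
chi = 2 - 2*2 - 8 = 2 - 4 - 8 = -10

-10


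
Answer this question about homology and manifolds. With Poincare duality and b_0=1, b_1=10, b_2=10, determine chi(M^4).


By Poincare duality b_k = b_{4-k}, so full Betti numbers: b_0=1, b_1=10, b_2=10, b_3=10, b_4=1.
chi = sum (-1)^k b_k = -8

-8


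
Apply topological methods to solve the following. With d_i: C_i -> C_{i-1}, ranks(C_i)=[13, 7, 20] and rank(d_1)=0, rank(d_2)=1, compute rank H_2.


rank H_k = rank(ker d_k) - rank(im d_{k+1}).
rank(ker d_2) = rank(C_2) - rank(d_2) = 20 - 1 = 19.
rank(im d_{2+1}) = 0.
rank H_2 = 19 - 0 = 19

19


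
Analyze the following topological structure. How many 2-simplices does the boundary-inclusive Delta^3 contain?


Delta^3 has 3+1 vertices. A 2-face is a choice of 2+1 vertices.
f_2 = C(3+1, 2+1) = C(4,3) = 4

4


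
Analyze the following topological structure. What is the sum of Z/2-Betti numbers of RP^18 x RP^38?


dim H^*(RP^n; Z/2) = n+1 (one Z/2 in each degree 0..n).
Total Betti number is multiplicative.
Total = (18+1) * (38+1) = 19 * 39 = 741

741


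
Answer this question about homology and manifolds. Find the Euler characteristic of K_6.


K_6: V = 6, E = C(6,2) = 15.
chi = V - E = 6 - 15 = -9

-9


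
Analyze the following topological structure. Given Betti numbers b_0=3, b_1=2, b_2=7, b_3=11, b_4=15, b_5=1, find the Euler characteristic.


chi = sum_k (-1)^k b_k.
= (3) + (-2) + (7) + (-11) + (15) + (-1)
= 11

11


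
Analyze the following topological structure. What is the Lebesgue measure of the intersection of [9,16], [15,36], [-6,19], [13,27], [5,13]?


Intersection = [max(a_i), min(b_i)] = [15, 13].
Since 15 > 13, the intersection is empty.
Length = 0

0


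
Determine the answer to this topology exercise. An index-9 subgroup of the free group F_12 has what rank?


Nielsen-Schreier: an index-n subgroup of F_r is free of rank 1 + n(r-1).
Equivalently: chi(cover) = n*chi(base); chi(vee_r S^1) = 1 - 12 = -11.
chi(E) = 9*(-11) = -99; rank = 1 - chi(E) = 1 - (-99) = 100.
rank = 1 + 9*(12-1) = 1 + 99 = 100

100


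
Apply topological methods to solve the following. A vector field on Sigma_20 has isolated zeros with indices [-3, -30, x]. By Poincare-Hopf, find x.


Poincare-Hopf: sum of indices = chi(M).
chi(Sigma_20) = 2 - 2*20 = -38.
Sum of known indices = -33.
x = chi - (sum known) = -38 - (-33) = -5

-5


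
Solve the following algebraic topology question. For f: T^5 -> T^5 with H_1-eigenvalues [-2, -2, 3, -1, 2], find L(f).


For a torus self-map: L(f) = det(I - A) where A acts on H_1.
L(f) = (1--2) * (1--2) * (1-3) * (1--1) * (1-2) = 3 * 3 * -2 * 2 * -1 = 36

36


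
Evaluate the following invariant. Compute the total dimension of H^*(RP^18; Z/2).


H^k(RP^18; Z/2) = Z/2 for each 0 <= k <= 18.
Total dimension = 18 + 1 = 19

19


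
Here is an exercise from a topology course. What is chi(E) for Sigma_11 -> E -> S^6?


chi(S^6) = 2 (n even), chi(Sigma_11) = 2 - 2*11 = -20.
chi(E) = 2 * (-20) = -40

-40


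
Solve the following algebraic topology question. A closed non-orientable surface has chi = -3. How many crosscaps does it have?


chi = 2 - k for closed non-orientable surfaces with k crosscaps.
-3 = 2 - k
k = 2 - (-3) = 5

5


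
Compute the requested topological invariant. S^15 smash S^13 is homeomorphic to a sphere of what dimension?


S^m ^ S^n = S^{m+n}.
k = 15 + 13 = 28

28


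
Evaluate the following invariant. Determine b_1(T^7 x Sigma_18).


pi_1(A x B) = pi_1(A) x pi_1(B); rank of abelianization = b_1.
b_1(T^7) = 7, b_1(Sigma_18) = 2*18 = 36.
b_1(product) = 7 + 36 = 43

43


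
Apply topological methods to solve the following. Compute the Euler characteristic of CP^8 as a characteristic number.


For any closed oriented manifold, <e(TM),[M]> = chi(M).
chi(CP^8) = 8+1 = 9

9


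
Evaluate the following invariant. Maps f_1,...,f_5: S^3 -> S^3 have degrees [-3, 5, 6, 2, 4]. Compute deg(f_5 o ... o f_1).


Degree is multiplicative: deg(composition) = product of degrees.
= (-3) * (5) * (6) * (2) * (4) = -720

-720


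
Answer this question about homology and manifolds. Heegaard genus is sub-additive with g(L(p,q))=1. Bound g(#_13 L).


Heegaard genus satisfies g(A#B) <= g(A) + g(B).
Each lens space has g = 1.
Upper bound: 13 * 1 = 13

13


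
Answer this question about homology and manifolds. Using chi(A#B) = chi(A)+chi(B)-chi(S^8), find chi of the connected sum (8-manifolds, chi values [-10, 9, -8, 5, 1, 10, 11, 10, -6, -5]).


For n-manifolds: chi(A#B) = chi(A) + chi(B) - chi(S^8).
chi(S^8) = 1 + (-1)^8 = 2.
chi(#) = (sum chi_i) - (10-1)*chi(S^8) = 17 - 9*2 = -1

-1


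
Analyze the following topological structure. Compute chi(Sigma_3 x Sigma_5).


chi(Sigma_3) = 2 - 2*3 = -4
chi(Sigma_5) = 2 - 2*5 = -8
chi(product) = (-4) * (-8) = 32

32


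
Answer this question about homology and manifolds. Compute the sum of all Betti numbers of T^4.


b_k(T^4) = C(4,k), so the sum over k is sum_k C(4,k) = 2^4.
Total = 2^4 = 16

16


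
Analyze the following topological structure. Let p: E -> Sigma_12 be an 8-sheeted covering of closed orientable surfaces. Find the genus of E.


For an n-sheeted cover: chi(E) = n * chi(B).
chi(Sigma_12) = 2 - 2*12 = -22.
chi(E) = 8 * (-22) = -176.
genus(E) = (2 - chi(E))/2 = (2 - (-176))/2 = 178/2 = 89

89


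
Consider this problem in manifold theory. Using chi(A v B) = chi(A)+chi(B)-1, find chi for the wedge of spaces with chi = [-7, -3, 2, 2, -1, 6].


chi(A v B) = chi(A) + chi(B) - 1 (one point identified).
For 6 spaces: chi = (sum chi_i) - (6 - 1).
sum = -1; chi = -1 - 5 = -6

-6


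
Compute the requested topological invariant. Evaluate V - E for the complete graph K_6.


K_6: V = 6, E = C(6,2) = 15.
chi = V - E = 6 - 15 = -9

-9


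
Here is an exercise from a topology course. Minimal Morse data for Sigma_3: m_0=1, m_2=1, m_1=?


A perfect Morse function has m_k = b_k.
For Sigma_3: b_0=1, b_1=2g=6, b_2=1.
Saddles m_1 = 2g = 6

6


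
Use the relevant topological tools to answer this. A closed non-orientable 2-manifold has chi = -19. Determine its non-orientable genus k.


chi = 2 - k for closed non-orientable surfaces with k crosscaps.
-19 = 2 - k
k = 2 - (-19) = 21

21


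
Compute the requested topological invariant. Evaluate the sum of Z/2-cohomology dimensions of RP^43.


H^k(RP^43; Z/2) = Z/2 for each 0 <= k <= 43.
Total dimension = 43 + 1 = 44

44


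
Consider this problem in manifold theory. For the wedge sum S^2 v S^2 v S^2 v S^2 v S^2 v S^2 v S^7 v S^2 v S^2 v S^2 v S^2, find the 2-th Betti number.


For a wedge of spheres, H_k (k>0) is free on one generator per sphere of dimension k.
Spheres of dimension 2: count = 10.
b_2 = 10

10


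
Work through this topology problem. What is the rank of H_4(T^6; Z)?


By the Kunneth formula, b_k(T^n) = C(n,k).
b_4(T^6) = C(6,4).
C(6,4) = 6!/(4!*2!) = 15

15


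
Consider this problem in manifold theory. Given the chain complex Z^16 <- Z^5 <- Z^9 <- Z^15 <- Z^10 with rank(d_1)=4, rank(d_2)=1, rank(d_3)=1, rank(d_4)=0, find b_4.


rank H_k = rank(ker d_k) - rank(im d_{k+1}).
rank(ker d_4) = rank(C_4) - rank(d_4) = 10 - 0 = 10.
rank(im d_{4+1}) = 0.
rank H_4 = 10 - 0 = 10

10


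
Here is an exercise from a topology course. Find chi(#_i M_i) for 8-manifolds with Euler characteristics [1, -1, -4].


For n-manifolds: chi(A#B) = chi(A) + chi(B) - chi(S^8).
chi(S^8) = 1 + (-1)^8 = 2.
chi(#) = (sum chi_i) - (3-1)*chi(S^8) = -4 - 2*2 = -8

-8


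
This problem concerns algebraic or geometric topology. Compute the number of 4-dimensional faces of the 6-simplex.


Delta^6 has 6+1 vertices. A 4-face is a choice of 4+1 vertices.
f_4 = C(6+1, 4+1) = C(7,5) = 21

21


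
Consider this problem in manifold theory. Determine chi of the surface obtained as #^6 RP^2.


For a non-orientable closed surface with k crosscaps: chi = 2 - k.
Here k = 6.
chi = 2 - 6 = -4

-4


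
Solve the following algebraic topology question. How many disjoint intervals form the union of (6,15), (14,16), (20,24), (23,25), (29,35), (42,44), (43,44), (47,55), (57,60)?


Sort and merge overlapping open intervals.
Merged: (6,16), (20,25), (29,35), (42,44), (47,55), (57,60).
Number of components = 6

6


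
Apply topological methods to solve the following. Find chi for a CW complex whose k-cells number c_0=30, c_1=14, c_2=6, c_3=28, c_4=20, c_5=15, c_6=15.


chi = sum_k (-1)^k c_k.
= (-1)^0*30 + (-1)^1*14 + (-1)^2*6 + (-1)^3*28 + (-1)^4*20 + (-1)^5*15 + (-1)^6*15
= (30) + (-14) + (6) + (-28) + (20) + (-15) + (15)
= 14

14


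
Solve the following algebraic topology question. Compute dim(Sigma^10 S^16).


Each suspension raises dimension by 1: Sigma S^n = S^{n+1}.
Sigma^10 S^16 = S^{16+10} = S^26

26


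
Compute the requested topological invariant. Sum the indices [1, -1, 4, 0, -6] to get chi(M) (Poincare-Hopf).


Poincare-Hopf: chi(M) = sum of indices of zeros.
chi = (1) + (-1) + (4) + (0) + (-6) = -2

-2


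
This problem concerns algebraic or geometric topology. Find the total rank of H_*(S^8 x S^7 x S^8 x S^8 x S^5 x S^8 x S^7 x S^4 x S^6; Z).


Total Betti number is multiplicative under products.
Each S^d (d>=1) has total Betti number 2.
There are 9 sphere factors.
Total = 2^9 = 512

512


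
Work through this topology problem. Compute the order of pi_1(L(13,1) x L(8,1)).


pi_1(X x Y) = pi_1(X) x pi_1(Y).
pi_1(L(13,1)) = Z/13, pi_1(L(8,1)) = Z/8.
|Z/13 x Z/8| = 13 * 8 = 104

104


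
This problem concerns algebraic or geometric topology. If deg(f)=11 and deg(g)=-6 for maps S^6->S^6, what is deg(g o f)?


Degree is multiplicative under composition: deg(g o f) = deg(g) * deg(f).
= -6 * 11 = -66

-66


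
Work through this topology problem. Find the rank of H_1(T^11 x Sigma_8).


pi_1(A x B) = pi_1(A) x pi_1(B); rank of abelianization = b_1.
b_1(T^11) = 11, b_1(Sigma_8) = 2*8 = 16.
b_1(product) = 11 + 16 = 27

27


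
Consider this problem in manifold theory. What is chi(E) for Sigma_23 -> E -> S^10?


chi(S^10) = 2 (n even), chi(Sigma_23) = 2 - 2*23 = -44.
chi(E) = 2 * (-44) = -88

-88


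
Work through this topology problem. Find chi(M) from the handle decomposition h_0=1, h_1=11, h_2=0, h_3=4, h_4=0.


Handles of index k contribute (-1)^k to chi (same as CW cells).
chi = (1) + (-11) + (0) + (-4) + (0) = -14

-14


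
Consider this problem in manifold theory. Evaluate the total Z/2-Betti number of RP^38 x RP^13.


dim H^*(RP^n; Z/2) = n+1 (one Z/2 in each degree 0..n).
Total Betti number is multiplicative.
Total = (38+1) * (13+1) = 39 * 14 = 546

546


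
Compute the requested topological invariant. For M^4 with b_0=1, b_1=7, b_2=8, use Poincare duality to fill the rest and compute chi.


By Poincare duality b_k = b_{4-k}, so full Betti numbers: b_0=1, b_1=7, b_2=8, b_3=7, b_4=1.
chi = sum (-1)^k b_k = -4

-4


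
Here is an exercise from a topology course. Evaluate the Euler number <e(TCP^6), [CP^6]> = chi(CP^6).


For any closed oriented manifold, <e(TM),[M]> = chi(M).
chi(CP^6) = 6+1 = 7

7


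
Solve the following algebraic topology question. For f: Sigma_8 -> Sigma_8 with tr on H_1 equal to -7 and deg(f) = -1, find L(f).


L(f) = tr(f_0*) - tr(f_1*) + tr(f_2*).
= 1 - (-7) + (-1)
= 7

7


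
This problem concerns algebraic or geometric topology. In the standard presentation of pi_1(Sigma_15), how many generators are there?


Standard presentation: pi_1(Sigma_g) = <a_1,b_1,...,a_g,b_g | [a_1,b_1]...[a_g,b_g] = 1>.
Number of generators = 2g = 2*15 = 30

30


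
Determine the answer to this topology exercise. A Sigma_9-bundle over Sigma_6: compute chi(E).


For a fiber bundle F -> E -> B (with CW structure): chi(E) = chi(B) * chi(F).
chi(Sigma_6) = -10, chi(Sigma_9) = -16.
chi(E) = (-10) * (-16) = 160

160


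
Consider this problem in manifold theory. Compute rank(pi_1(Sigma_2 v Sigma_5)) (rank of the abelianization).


For a wedge: H_1(A v B) = H_1(A) + H_1(B).
b_1(Sigma_2) = 4, b_1(Sigma_5) = 10.
b_1 = 4 + 10 = 14

14


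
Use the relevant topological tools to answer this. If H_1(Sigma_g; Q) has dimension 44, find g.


For a closed orientable surface: b_1 = 2g.
44 = 2g
g = 44 / 2 = 22

22


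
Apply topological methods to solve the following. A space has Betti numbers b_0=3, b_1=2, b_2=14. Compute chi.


chi = sum_k (-1)^k b_k.
= (3) + (-2) + (14)
= 15

15


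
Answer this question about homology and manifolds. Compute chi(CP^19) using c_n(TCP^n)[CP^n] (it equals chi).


For any closed oriented manifold, <e(TM),[M]> = chi(M).
chi(CP^19) = 19+1 = 20

20


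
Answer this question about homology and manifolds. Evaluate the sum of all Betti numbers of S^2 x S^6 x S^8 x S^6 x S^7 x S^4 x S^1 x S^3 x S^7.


Total Betti number is multiplicative under products.
Each S^d (d>=1) has total Betti number 2.
There are 9 sphere factors.
Total = 2^9 = 512

512


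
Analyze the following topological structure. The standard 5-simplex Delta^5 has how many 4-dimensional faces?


Delta^5 has 5+1 vertices. A 4-face is a choice of 4+1 vertices.
f_4 = C(5+1, 4+1) = C(6,5) = 6

6


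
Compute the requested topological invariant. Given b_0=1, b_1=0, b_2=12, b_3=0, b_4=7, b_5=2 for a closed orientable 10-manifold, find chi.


By Poincare duality b_k = b_{10-k}, so full Betti numbers: b_0=1, b_1=0, b_2=12, b_3=0, b_4=7, b_5=2, b_6=7, b_7=0, b_8=12, b_9=0, b_10=1.
chi = sum (-1)^k b_k = 38

38


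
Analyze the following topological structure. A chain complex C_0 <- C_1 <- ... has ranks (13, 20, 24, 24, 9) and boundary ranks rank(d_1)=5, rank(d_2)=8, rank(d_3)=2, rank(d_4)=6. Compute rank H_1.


rank H_k = rank(ker d_k) - rank(im d_{k+1}).
rank(ker d_1) = rank(C_1) - rank(d_1) = 20 - 5 = 15.
rank(im d_{1+1}) = 8.
rank H_1 = 15 - 8 = 7

7


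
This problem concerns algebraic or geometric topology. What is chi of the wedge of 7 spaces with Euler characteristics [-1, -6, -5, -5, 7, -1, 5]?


chi(A v B) = chi(A) + chi(B) - 1 (one point identified).
For 7 spaces: chi = (sum chi_i) - (7 - 1).
sum = -6; chi = -6 - 6 = -12

-12


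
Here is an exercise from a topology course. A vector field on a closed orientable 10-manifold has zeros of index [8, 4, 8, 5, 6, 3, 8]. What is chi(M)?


Poincare-Hopf: chi(M) = sum of indices of zeros.
chi = (8) + (4) + (8) + (5) + (6) + (3) + (8) = 42

42


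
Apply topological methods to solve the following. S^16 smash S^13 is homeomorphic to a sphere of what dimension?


S^m ^ S^n = S^{m+n}.
k = 16 + 13 = 29

29


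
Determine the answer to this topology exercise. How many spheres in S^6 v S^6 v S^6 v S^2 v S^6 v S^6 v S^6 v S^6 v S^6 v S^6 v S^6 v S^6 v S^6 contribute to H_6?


For a wedge of spheres, H_k (k>0) is free on one generator per sphere of dimension k.
Spheres of dimension 6: count = 12.
b_6 = 12

12


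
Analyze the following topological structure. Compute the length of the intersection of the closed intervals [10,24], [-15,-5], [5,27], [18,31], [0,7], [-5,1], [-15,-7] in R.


Intersection = [max(a_i), min(b_i)] = [18, -7].
Since 18 > -7, the intersection is empty.
Length = 0

0


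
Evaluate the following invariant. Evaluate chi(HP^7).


HP^7 has one cell in each dimension 0, 4, ..., 4*7 (7+1 cells, all even-dim).
chi = 7 + 1 = 8

8


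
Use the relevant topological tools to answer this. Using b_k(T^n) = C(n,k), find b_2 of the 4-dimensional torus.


By the Kunneth formula, b_k(T^n) = C(n,k).
b_2(T^4) = C(4,2).
C(4,2) = 4!/(2!*2!) = 6

6


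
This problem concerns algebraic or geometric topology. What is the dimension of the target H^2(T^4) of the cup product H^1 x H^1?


Cup product: H^p x H^q -> H^{p+q}; here p+q = 1+1 = 2.
rank H^k(T^n) = C(n,k).
C(4,2) = 6

6


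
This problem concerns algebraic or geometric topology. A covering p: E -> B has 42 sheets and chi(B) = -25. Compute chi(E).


For a finite covering: chi(E) = (number of sheets) * chi(B).
chi(E) = 42 * (-25) = -1050

-1050


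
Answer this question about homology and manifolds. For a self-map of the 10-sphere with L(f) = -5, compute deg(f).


L(f) = 1 + (-1)^10 deg(f) on S^10.
-5 = 1 + (-1)^10 * deg(f)
(-1)^10 * deg(f) = -6
deg(f) = -6

-6


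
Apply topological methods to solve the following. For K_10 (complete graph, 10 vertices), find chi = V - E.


K_10: V = 10, E = C(10,2) = 45.
chi = V - E = 10 - 45 = -35

-35


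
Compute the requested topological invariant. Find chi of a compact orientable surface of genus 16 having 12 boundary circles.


For a compact orientable surface with genus g and b boundary components: chi = 2 - 2g - b.
chi = 2 - 2*16 - 12 = 2 - 32 - 12 = -42

-42


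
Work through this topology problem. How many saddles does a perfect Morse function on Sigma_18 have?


A perfect Morse function has m_k = b_k.
For Sigma_18: b_0=1, b_1=2g=36, b_2=1.
Saddles m_1 = 2g = 36

36


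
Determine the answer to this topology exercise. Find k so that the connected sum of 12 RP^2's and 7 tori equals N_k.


Since a >= 1, the sum is non-orientable; each T^2 can be replaced by RP^2 # RP^2 (since T^2#RP^2 = 3RP^2).
Total crosscaps k = 12 + 2*7 = 26.
Check via chi: chi = 12*1 + 7*0 - (12+7-1)*2 = -24 = 2 - k = -24. Consistent.

26


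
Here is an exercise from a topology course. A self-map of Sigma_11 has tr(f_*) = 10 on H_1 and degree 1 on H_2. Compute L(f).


L(f) = tr(f_0*) - tr(f_1*) + tr(f_2*).
= 1 - (10) + (1)
= -8

-8


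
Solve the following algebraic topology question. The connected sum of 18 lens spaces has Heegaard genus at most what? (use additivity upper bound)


Heegaard genus satisfies g(A#B) <= g(A) + g(B).
Each lens space has g = 1.
Upper bound: 18 * 1 = 18

18


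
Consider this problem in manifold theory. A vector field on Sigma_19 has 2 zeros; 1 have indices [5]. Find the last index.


Poincare-Hopf: sum of indices = chi(M).
chi(Sigma_19) = 2 - 2*19 = -36.
Sum of known indices = 5.
x = chi - (sum known) = -36 - (5) = -41

-41


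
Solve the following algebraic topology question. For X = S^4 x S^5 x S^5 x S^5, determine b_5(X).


Each S^d has Poincare polynomial 1 + t^d.
The product S^4 x S^5 x S^5 x S^5 has Poincare polynomial prod(1+t^d_i).
Expanding: b_0=1, b_4=1, b_5=3, b_9=3, b_10=3, b_14=3, b_15=1, b_19=1.
b_5 = 3

3


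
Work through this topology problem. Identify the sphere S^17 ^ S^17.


S^m ^ S^n = S^{m+n}.
k = 17 + 17 = 34

34


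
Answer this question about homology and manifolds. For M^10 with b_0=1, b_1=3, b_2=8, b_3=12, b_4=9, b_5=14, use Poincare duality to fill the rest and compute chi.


By Poincare duality b_k = b_{10-k}, so full Betti numbers: b_0=1, b_1=3, b_2=8, b_3=12, b_4=9, b_5=14, b_6=9, b_7=12, b_8=8, b_9=3, b_10=1.
chi = sum (-1)^k b_k = -8

-8


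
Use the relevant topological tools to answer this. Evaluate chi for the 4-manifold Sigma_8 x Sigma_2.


chi(Sigma_8) = 2 - 2*8 = -14
chi(Sigma_2) = 2 - 2*2 = -2
chi(product) = (-14) * (-2) = 28

28


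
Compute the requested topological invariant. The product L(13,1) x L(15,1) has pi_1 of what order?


pi_1(X x Y) = pi_1(X) x pi_1(Y).
pi_1(L(13,1)) = Z/13, pi_1(L(15,1)) = Z/15.
|Z/13 x Z/15| = 13 * 15 = 195

195


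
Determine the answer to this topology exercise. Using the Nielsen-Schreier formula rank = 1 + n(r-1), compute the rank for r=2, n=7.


Nielsen-Schreier: an index-n subgroup of F_r is free of rank 1 + n(r-1).
Equivalently: chi(cover) = n*chi(base); chi(vee_r S^1) = 1 - 2 = -1.
chi(E) = 7*(-1) = -7; rank = 1 - chi(E) = 1 - (-7) = 8.
rank = 1 + 7*(2-1) = 1 + 7 = 8

8


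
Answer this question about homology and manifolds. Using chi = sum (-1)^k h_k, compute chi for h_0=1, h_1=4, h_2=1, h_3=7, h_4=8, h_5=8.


Handles of index k contribute (-1)^k to chi (same as CW cells).
chi = (1) + (-4) + (1) + (-7) + (8) + (-8) = -9

-9


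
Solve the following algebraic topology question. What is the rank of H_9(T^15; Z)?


By the Kunneth formula, b_k(T^n) = C(n,k).
b_9(T^15) = C(15,9).
C(15,9) = 15!/(9!*6!) = 5005

5005


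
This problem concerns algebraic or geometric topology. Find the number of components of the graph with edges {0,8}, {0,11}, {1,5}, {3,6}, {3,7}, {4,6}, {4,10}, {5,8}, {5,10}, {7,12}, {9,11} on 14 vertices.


Run DFS/union-find over 14 vertices.
V = 14, E = 11.
Number of components = 3

3


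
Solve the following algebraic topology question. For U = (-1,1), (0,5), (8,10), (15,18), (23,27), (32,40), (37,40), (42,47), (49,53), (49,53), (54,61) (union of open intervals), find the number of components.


Sort and merge overlapping open intervals.
Merged: (-1,5), (8,10), (15,18), (23,27), (32,40), (42,47), (49,53), (54,61).
Number of components = 8

8


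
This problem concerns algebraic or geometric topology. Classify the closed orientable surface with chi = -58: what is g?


chi = 2 - 2g for closed orientable surfaces.
-58 = 2 - 2g
2g = 2 - (-58) = 60
g = 30

30


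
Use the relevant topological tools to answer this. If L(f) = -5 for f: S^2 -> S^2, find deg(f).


L(f) = 1 + (-1)^2 deg(f) on S^2.
-5 = 1 + (-1)^2 * deg(f)
(-1)^2 * deg(f) = -6
deg(f) = -6

-6


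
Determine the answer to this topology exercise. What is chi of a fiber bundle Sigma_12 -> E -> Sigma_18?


For a fiber bundle F -> E -> B (with CW structure): chi(E) = chi(B) * chi(F).
chi(Sigma_18) = -34, chi(Sigma_12) = -22.
chi(E) = (-34) * (-22) = 748

748


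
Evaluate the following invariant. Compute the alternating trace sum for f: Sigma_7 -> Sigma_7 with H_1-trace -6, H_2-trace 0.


L(f) = tr(f_0*) - tr(f_1*) + tr(f_2*).
= 1 - (-6) + (0)
= 7

7


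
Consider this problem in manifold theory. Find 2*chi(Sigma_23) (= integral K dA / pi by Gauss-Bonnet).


Gauss-Bonnet: integral K dA = 2*pi*chi(M).
chi(Sigma_23) = 2 - 2*23 = -44.
(integral K dA)/pi = 2*chi = 2*(-44) = -88

-88


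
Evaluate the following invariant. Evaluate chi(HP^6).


HP^6 has one cell in each dimension 0, 4, ..., 4*6 (6+1 cells, all even-dim).
chi = 6 + 1 = 7

7


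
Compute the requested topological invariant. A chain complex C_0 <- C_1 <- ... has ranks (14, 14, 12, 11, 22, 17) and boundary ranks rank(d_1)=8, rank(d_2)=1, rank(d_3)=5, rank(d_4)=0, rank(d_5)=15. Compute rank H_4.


rank H_k = rank(ker d_k) - rank(im d_{k+1}).
rank(ker d_4) = rank(C_4) - rank(d_4) = 22 - 0 = 22.
rank(im d_{4+1}) = 15.
rank H_4 = 22 - 15 = 7

7


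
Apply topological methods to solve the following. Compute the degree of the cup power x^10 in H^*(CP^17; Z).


|x| = 2 in H^*(CP^n).
|x^10| = 10 * |x| = 10 * 2 = 20

20


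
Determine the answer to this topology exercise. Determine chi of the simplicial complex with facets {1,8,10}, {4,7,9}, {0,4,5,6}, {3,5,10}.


Enumerate all faces; f-vector: f_0=10, f_1=15, f_2=7, f_3=1.
chi = sum (-1)^k f_k = 1

1


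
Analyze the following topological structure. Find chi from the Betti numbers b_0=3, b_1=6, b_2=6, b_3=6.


chi = sum_k (-1)^k b_k.
= (3) + (-6) + (6) + (-6)
= -3

-3


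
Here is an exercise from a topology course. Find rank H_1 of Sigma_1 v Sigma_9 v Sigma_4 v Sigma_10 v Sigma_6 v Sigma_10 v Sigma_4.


For a wedge X v Y: reduced H_k(X v Y) = H_k(X) + H_k(Y).
Each Sigma_g contributes b_1 = 2g.
b_1 = 2 + 18 + 8 + 20 + 12 + 20 + 8 = 88

88


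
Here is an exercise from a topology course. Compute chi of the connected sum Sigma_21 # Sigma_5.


chi(Sigma_21) = 2 - 2*21 = -40
chi(Sigma_5) = 2 - 2*5 = -8
For surfaces: chi(A#B) = chi(A) + chi(B) - 2.
chi = -40 + -8 - 2 = -50

-50


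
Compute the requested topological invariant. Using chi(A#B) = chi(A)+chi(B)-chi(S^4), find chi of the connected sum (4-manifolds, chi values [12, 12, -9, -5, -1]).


For n-manifolds: chi(A#B) = chi(A) + chi(B) - chi(S^4).
chi(S^4) = 1 + (-1)^4 = 2.
chi(#) = (sum chi_i) - (5-1)*chi(S^4) = 9 - 4*2 = 1

1


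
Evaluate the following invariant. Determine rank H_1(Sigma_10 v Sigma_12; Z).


For a wedge: H_1(A v B) = H_1(A) + H_1(B).
b_1(Sigma_10) = 20, b_1(Sigma_12) = 24.
b_1 = 20 + 24 = 44

44


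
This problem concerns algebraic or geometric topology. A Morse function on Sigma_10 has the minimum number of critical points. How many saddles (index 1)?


A perfect Morse function has m_k = b_k.
For Sigma_10: b_0=1, b_1=2g=20, b_2=1.
Saddles m_1 = 2g = 20

20


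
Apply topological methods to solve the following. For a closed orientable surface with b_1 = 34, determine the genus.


For a closed orientable surface: b_1 = 2g.
34 = 2g
g = 34 / 2 = 17

17


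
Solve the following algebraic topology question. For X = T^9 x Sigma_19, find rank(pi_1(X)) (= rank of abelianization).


pi_1(A x B) = pi_1(A) x pi_1(B); rank of abelianization = b_1.
b_1(T^9) = 9, b_1(Sigma_19) = 2*19 = 38.
b_1(product) = 9 + 38 = 47

47


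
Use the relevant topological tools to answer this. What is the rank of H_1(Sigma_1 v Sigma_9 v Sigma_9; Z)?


For a wedge X v Y: reduced H_k(X v Y) = H_k(X) + H_k(Y).
Each Sigma_g contributes b_1 = 2g.
b_1 = 2 + 18 + 18 = 38

38


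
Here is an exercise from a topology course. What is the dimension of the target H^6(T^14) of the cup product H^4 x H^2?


Cup product: H^p x H^q -> H^{p+q}; here p+q = 4+2 = 6.
rank H^k(T^n) = C(n,k).
C(14,6) = 3003

3003


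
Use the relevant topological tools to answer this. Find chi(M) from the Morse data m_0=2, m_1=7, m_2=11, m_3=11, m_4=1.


Morse theory: chi(M) = sum_k (-1)^k m_k where m_k = #(index-k critical points).
= (2) + (-7) + (11) + (-11) + (1) = -4

-4


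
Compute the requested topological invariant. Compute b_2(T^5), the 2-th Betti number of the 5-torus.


By the Kunneth formula, b_k(T^n) = C(n,k).
b_2(T^5) = C(5,2).
C(5,2) = 5!/(2!*3!) = 10

10


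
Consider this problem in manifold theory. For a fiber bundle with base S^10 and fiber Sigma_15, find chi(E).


chi(S^10) = 2 (n even), chi(Sigma_15) = 2 - 2*15 = -28.
chi(E) = 2 * (-28) = -56

-56


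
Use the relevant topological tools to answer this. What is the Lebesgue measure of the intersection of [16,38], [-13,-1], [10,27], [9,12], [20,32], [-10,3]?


Intersection = [max(a_i), min(b_i)] = [20, -1].
Since 20 > -1, the intersection is empty.
Length = 0

0


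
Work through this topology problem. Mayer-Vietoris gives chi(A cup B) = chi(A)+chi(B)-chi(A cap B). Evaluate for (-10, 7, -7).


chi(A cup B) = chi(A) + chi(B) - chi(A cap B)
= -10 + (7) - (-7)
= 4

4


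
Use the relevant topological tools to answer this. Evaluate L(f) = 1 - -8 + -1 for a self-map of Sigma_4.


L(f) = tr(f_0*) - tr(f_1*) + tr(f_2*).
= 1 - (-8) + (-1)
= 8

8
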